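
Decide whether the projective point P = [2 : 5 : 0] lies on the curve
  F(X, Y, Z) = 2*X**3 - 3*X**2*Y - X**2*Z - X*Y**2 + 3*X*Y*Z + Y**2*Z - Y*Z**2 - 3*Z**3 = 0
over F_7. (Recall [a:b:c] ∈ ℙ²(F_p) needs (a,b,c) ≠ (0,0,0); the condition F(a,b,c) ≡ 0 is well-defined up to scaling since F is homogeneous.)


F(2,5,0) ≡ 4 (mod 7); P is NOT on the curve.

Evaluate F(2, 5, 0) term-by-term (mod 7).
  2*X**3 ↦ 2·8·1·1 = 16
  -3*X**2*Y ↦ -3·4·5·1 = -60
  -X**2*Z ↦ -1·4·1·0 = 0
  -X*Y**2 ↦ -1·2·25·1 = -50
  3*X*Y*Z ↦ 3·2·5·0 = 0
  Y**2*Z ↦ 1·1·25·0 = 0
  -Y*Z**2 ↦ -1·1·5·0 = 0
  -3*Z**3 ↦ -3·1·1·0 = 0
Sum: F(2, 5, 0) = (16) + (-60) + (0) + (-50) + (0) + (0) + (0) + (0) = -94.
Reducing mod 7: -94 ≡ 4 (mod 7).
Since F(a, b, c) ≡ 4 ≠ 0 (mod 7), P does NOT lie on the curve.


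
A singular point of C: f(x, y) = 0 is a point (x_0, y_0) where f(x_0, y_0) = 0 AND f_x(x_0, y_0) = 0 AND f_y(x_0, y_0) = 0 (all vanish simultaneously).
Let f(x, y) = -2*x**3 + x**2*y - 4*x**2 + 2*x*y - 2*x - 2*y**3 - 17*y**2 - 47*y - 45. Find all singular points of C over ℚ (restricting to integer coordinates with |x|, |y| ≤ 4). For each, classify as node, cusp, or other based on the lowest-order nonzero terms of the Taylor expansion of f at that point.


Singular points: {(-1, -3)}; classification: node.

Compute partial derivatives:
  f_x = -6*x**2 + 2*x*y - 8*x + 2*y - 2.
  f_y = x**2 + 2*x - 6*y**2 - 34*y - 47.
Scan x_0 ∈ {−4, ..., 4}. For each x_0, f_y(x_0, y) is a polynomial in y; find its integer roots y ∈ {−4, ..., 4}, then test f_x and f at those candidates.
  x = -4: f_y(-4, y) = -6*y**2 - 34*y - 39; no integer root y with |y| ≤ 4.
  x = -3: f_y(-3, y) = -6*y**2 - 34*y - 44; vanishes at y ∈ {-2}. (-3, -2): f_x = -24 ≠ 0.
  x = -2: f_y(-2, y) = -6*y**2 - 34*y - 47; no integer root y with |y| ≤ 4.
  x = -1: f_y(-1, y) = -6*y**2 - 34*y - 48; vanishes at y ∈ {-3}. (-1, -3): f_x = 0, f = 0 — SINGULAR.
  x = 0: f_y(0, y) = -6*y**2 - 34*y - 47; no integer root y with |y| ≤ 4.
  x = 1: f_y(1, y) = -6*y**2 - 34*y - 44; vanishes at y ∈ {-2}. (1, -2): f_x = -24 ≠ 0.
  x = 2: f_y(2, y) = -6*y**2 - 34*y - 39; no integer root y with |y| ≤ 4.
  x = 3: f_y(3, y) = -6*y**2 - 34*y - 32; no integer root y with |y| ≤ 4.
  x = 4: f_y(4, y) = -6*y**2 - 34*y - 23; no integer root y with |y| ≤ 4.
Only singular point on the grid: (-1, -3).
Classify: substitute x = -1 + u, y = -3 + v and expand: f = -2*u**3 + u**2*v - u**2 - 2*v**3 + v**2.
No constant or linear terms (consistent with a singular point). Quadratic part: -u**2 + v**2. Cubic part: -2*u**3 + u**2*v - 2*v**3.
The quadratic part v**2 - u**2 = (v − u)(v + u) splits into two distinct linear factors, so there are two distinct tangent lines y − -3 = ±(x − -1) — this is a node (ordinary double point).
Classification: node.


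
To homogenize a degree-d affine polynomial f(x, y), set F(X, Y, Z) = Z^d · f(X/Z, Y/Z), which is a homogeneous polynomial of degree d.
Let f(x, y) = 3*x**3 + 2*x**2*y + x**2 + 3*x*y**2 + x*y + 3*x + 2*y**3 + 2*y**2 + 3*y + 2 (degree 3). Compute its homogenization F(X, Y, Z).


F(X, Y, Z) = 3*X**3 + 2*X**2*Y + X**2*Z + 3*X*Y**2 + X*Y*Z + 3*X*Z**2 + 2*Y**3 + 2*Y**2*Z + 3*Y*Z**2 + 2*Z**3

deg(f) = 3.
Substitute x = X/Z, y = Y/Z into f, then multiply by Z^3.
  monomial 3·x^3·y^0 ↦ 3·X^3·Y^0·Z^0.
  monomial 2·x^2·y^1 ↦ 2·X^2·Y^1·Z^0.
  monomial 1·x^2·y^0 ↦ 1·X^2·Y^0·Z^1.
  monomial 3·x^1·y^2 ↦ 3·X^1·Y^2·Z^0.
  monomial 1·x^1·y^1 ↦ 1·X^1·Y^1·Z^1.
  monomial 3·x^1·y^0 ↦ 3·X^1·Y^0·Z^2.
  monomial 2·x^0·y^3 ↦ 2·X^0·Y^3·Z^0.
  monomial 2·x^0·y^2 ↦ 2·X^0·Y^2·Z^1.
  monomial 3·x^0·y^1 ↦ 3·X^0·Y^1·Z^2.
  monomial 2·x^0·y^0 ↦ 2·X^0·Y^0·Z^3.
Collecting: F(X, Y, Z) = 3*X**3 + 2*X**2*Y + X**2*Z + 3*X*Y**2 + X*Y*Z + 3*X*Z**2 + 2*Y**3 + 2*Y**2*Z + 3*Y*Z**2 + 2*Z**3.


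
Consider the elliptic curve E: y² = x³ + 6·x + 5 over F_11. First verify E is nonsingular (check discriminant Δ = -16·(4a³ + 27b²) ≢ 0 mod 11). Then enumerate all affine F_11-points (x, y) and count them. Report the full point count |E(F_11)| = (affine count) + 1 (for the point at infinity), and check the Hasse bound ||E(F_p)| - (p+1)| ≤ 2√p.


Affine points = {(0, 4), (0, 7), (1, 1), (1, 10), (2, 5), (2, 6), (4, 4), (4, 7), (6, 2), (6, 9), (7, 4), (7, 7), (8, 2), (8, 9), (10, 3), (10, 8)}; affine count = 16; |E(F_11)| = 17.

Discriminant check: Δ ∝ 4a³ + 27b² = 4·6³ + 27·5² = 4·216 + 27·25 ≡ 10 (mod 11). Nonzero ⇒ E is nonsingular.
For each x ∈ F_11, compute rhs = x³ + 6·x + 5 mod 11, then count y ∈ F_11 with y² ≡ rhs.
  x = 0: rhs = 5, matching y values: 4, 7 (2 points).
  x = 1: rhs = 1, matching y values: 1, 10 (2 points).
  x = 2: rhs = 3, matching y values: 5, 6 (2 points).
  x = 3: rhs = 6, matching y values: none (0 points).
  x = 4: rhs = 5, matching y values: 4, 7 (2 points).
  x = 5: rhs = 6, matching y values: none (0 points).
  x = 6: rhs = 4, matching y values: 2, 9 (2 points).
  x = 7: rhs = 5, matching y values: 4, 7 (2 points).
  x = 8: rhs = 4, matching y values: 2, 9 (2 points).
  x = 9: rhs = 7, matching y values: none (0 points).
  x = 10: rhs = 9, matching y values: 3, 8 (2 points).
Total affine count: 16.
Full point count |E(F_11)| = 16 + 1 = 17.
Hasse bound: |17 − (11+1)| = |5| = 5 ≤ 2√11 ≈ 6.6332 ✓.


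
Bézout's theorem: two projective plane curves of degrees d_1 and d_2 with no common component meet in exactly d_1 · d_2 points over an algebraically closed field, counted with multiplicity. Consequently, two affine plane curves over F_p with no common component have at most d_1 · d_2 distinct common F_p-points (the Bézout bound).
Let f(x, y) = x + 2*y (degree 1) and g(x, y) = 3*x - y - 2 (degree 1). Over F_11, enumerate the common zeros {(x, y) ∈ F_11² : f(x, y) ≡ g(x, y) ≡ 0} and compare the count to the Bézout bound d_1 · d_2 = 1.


Common zeros: {(10, 6)}; count = 1; Bézout bound = 1.

deg(f) = 1, deg(g) = 1, so Bézout bound = 1.
Scan x ∈ F_11. For each x, list the y ∈ F_11 with f(x, y) ≡ 0 and those with g(x, y) ≡ 0 (mod 11); the common zeros in that column are the intersection.
  x = 0: f ≡ 0 at y ∈ {0}; g ≡ 0 at y ∈ {9}; common: ∅.
  x = 1: f ≡ 0 at y ∈ {5}; g ≡ 0 at y ∈ {1}; common: ∅.
  x = 2: f ≡ 0 at y ∈ {10}; g ≡ 0 at y ∈ {4}; common: ∅.
  x = 3: f ≡ 0 at y ∈ {4}; g ≡ 0 at y ∈ {7}; common: ∅.
  x = 4: f ≡ 0 at y ∈ {9}; g ≡ 0 at y ∈ {10}; common: ∅.
  x = 5: f ≡ 0 at y ∈ {3}; g ≡ 0 at y ∈ {2}; common: ∅.
  x = 6: f ≡ 0 at y ∈ {8}; g ≡ 0 at y ∈ {5}; common: ∅.
  x = 7: f ≡ 0 at y ∈ {2}; g ≡ 0 at y ∈ {8}; common: ∅.
  x = 8: f ≡ 0 at y ∈ {7}; g ≡ 0 at y ∈ {0}; common: ∅.
  x = 9: f ≡ 0 at y ∈ {1}; g ≡ 0 at y ∈ {3}; common: ∅.
  x = 10: f ≡ 0 at y ∈ {6}; g ≡ 0 at y ∈ {6}; common: {6}.
Collecting: common zeros = {(10, 6)}, so the count is 1.
Comparison with the Bézout bound: 1 ≤ 1 = deg(f)·deg(g), as expected for curves with no common component (the bound is attained).


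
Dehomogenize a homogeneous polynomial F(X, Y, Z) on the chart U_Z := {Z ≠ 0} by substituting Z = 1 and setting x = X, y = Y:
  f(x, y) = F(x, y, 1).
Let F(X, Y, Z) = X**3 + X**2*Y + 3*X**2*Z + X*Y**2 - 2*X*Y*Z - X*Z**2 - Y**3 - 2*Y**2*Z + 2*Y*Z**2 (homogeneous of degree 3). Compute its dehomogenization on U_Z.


f(x, y) = x**3 + x**2*y + 3*x**2 + x*y**2 - 2*x*y - x - y**3 - 2*y**2 + 2*y

On U_Z we set Z = 1. Each monomial c·X^i·Y^j·Z^k in F becomes c·x^i·y^j·1^k = c·x^i·y^j.
Substituting Z = 1: F(X, Y, 1) = x**3 + x**2*y + 3*x**2 + x*y**2 - 2*x*y - x - y**3 - 2*y**2 + 2*y.
Note: deg(f) ≤ deg(F) = 3; strict inequality happens when F is divisible by Z (lost terms).


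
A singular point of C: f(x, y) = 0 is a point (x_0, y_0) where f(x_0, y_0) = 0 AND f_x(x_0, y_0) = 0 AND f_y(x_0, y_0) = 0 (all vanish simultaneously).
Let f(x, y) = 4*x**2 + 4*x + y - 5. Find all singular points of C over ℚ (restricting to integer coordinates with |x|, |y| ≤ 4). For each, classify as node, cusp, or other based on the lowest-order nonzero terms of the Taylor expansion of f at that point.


No singular points in the scanned grid; C is smooth there.

Compute partial derivatives:
  f_x = 8*x + 4.
  f_y = 1.
f_y = 1 is a nonzero constant, so f_y never vanishes: no point (x, y) can satisfy f = f_x = f_y = 0. In particular no (x, y) ∈ {−4, ..., 4}² is singular; the curve is smooth.


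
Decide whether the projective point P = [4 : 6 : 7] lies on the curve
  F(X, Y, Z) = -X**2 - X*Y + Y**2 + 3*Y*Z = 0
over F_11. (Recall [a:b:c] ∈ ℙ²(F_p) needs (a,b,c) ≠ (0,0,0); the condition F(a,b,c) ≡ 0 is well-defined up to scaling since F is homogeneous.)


F(4,6,7) ≡ 1 (mod 11); P is NOT on the curve.

Evaluate F(4, 6, 7) term-by-term (mod 11).
  -X**2 ↦ -1·16·1·1 = -16
  -X*Y ↦ -1·4·6·1 = -24
  Y**2 ↦ 1·1·36·1 = 36
  3*Y*Z ↦ 3·1·6·7 = 126
Sum: F(4, 6, 7) = (-16) + (-24) + (36) + (126) = 122.
Reducing mod 11: 122 ≡ 1 (mod 11).
Since F(a, b, c) ≡ 1 ≠ 0 (mod 11), P does NOT lie on the curve.


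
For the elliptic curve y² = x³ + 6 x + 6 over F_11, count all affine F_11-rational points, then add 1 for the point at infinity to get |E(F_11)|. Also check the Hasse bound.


Affine points = {(2, 2), (2, 9), (6, 4), (6, 7), (8, 4), (8, 7)}; affine count = 6; |E(F_11)| = 7.

Discriminant check: Δ ∝ 4a³ + 27b² = 4·6³ + 27·6² = 4·216 + 27·36 ≡ 10 (mod 11). Nonzero ⇒ E is nonsingular.
For each x ∈ F_11, compute rhs = x³ + 6·x + 6 mod 11, then count y ∈ F_11 with y² ≡ rhs.
  x = 0: rhs = 6, matching y values: none (0 points).
  x = 1: rhs = 2, matching y values: none (0 points).
  x = 2: rhs = 4, matching y values: 2, 9 (2 points).
  x = 3: rhs = 7, matching y values: none (0 points).
  x = 4: rhs = 6, matching y values: none (0 points).
  x = 5: rhs = 7, matching y values: none (0 points).
  x = 6: rhs = 5, matching y values: 4, 7 (2 points).
  x = 7: rhs = 6, matching y values: none (0 points).
  x = 8: rhs = 5, matching y values: 4, 7 (2 points).
  x = 9: rhs = 8, matching y values: none (0 points).
  x = 10: rhs = 10, matching y values: none (0 points).
Total affine count: 6.
Full point count |E(F_11)| = 6 + 1 = 7.
Hasse bound: |7 − (11+1)| = |-5| = 5 ≤ 2√11 ≈ 6.6332 ✓.


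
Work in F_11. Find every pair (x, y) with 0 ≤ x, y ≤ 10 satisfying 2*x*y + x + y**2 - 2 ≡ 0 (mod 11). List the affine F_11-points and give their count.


Affine F_11-points: {(2, 0), (2, 7), (4, 1), (4, 2), (5, 6), (7, 4), (8, 8), (8, 9), (10, 3), (10, 10)}; count = 10.

For each of the 121 pairs (x, y) ∈ F_11², evaluate f(x, y) mod 11. Record the zeros.
  x = 0: [0↦9, 1↦10, 2↦2, 3↦7, 4↦3, 5↦1, 6↦1, 7↦3, 8↦7, 9↦2, 10↦10]  zeros at y ∈ ∅
  x = 1: [0↦10, 1↦2, 2↦7, 3↦3, 4↦1, 5↦1, 6↦3, 7↦7, 8↦2, 9↦10, 10↦9]  zeros at y ∈ ∅
  x = 2: [0↦0, 1↦5, 2↦1, 3↦10, 4↦10, 5↦1, 6↦5, 7↦0, 8↦8, 9↦7, 10↦8]  zeros at y ∈ {0, 7}
  x = 3: [0↦1, 1↦8, 2↦6, 3↦6, 4↦8, 5↦1, 6↦7, 7↦4, 8↦3, 9↦4, 10↦7]  zeros at y ∈ ∅
  x = 4: [0↦2, 1↦0, 2↦0, 3↦2, 4↦6, 5↦1, 6↦9, 7↦8, 8↦9, 9↦1, 10↦6]  zeros at y ∈ {1, 2}
  x = 5: [0↦3, 1↦3, 2↦5, 3↦9, 4↦4, 5↦1, 6↦0, 7↦1, 8↦4, 9↦9, 10↦5]  zeros at y ∈ {6}
  x = 6: [0↦4, 1↦6, 2↦10, 3↦5, 4↦2, 5↦1, 6↦2, 7↦5, 8↦10, 9↦6, 10↦4]  zeros at y ∈ ∅
  x = 7: [0↦5, 1↦9, 2↦4, 3↦1, 4↦0, 5↦1, 6↦4, 7↦9, 8↦5, 9↦3, 10↦3]  zeros at y ∈ {4}
  x = 8: [0↦6, 1↦1, 2↦9, 3↦8, 4↦9, 5↦1, 6↦6, 7↦2, 8↦0, 9↦0, 10↦2]  zeros at y ∈ {8, 9}
  x = 9: [0↦7, 1↦4, 2↦3, 3↦4, 4↦7, 5↦1, 6↦8, 7↦6, 8↦6, 9↦8, 10↦1]  zeros at y ∈ ∅
  x = 10: [0↦8, 1↦7, 2↦8, 3↦0, 4↦5, 5↦1, 6↦10, 7↦10, 8↦1, 9↦5, 10↦0]  zeros at y ∈ {3, 10}
Collecting zeros: affine points = {(2, 0), (2, 7), (4, 1), (4, 2), (5, 6), (7, 4), (8, 8), (8, 9), (10, 3), (10, 10)}.
Total count |C(F_11)_aff| = 10.


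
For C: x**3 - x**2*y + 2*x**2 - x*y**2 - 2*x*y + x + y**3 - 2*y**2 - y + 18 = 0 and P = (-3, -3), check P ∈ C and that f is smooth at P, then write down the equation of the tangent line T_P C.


Tangent line at P: -5*x + 17*y + 36 = 0.

Step 1: f(-3, -3) = 0, so P lies on C.
Step 2: partial derivatives
  f_x(x, y) = 3*x**2 - 2*x*y + 4*x - y**2 - 2*y + 1, f_y(x, y) = -x**2 - 2*x*y - 2*x + 3*y**2 - 4*y - 1.
  f_x(P) = -5, f_y(P) = 17 (gradient nonzero, so P is smooth).
Step 3: tangent line at P: -5·(x − -3) + 17·(y − -3) = 0.
Expanding: -5*x + 17*y + 36 = 0.


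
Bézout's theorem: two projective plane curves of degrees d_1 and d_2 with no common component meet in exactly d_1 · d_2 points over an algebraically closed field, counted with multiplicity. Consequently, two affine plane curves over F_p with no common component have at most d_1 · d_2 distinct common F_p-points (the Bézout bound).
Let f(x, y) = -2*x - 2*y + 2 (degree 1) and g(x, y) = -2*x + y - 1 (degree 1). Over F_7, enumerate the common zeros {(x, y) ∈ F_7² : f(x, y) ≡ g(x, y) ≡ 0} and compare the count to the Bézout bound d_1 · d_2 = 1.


Common zeros: {(0, 1)}; count = 1; Bézout bound = 1.

deg(f) = 1, deg(g) = 1, so Bézout bound = 1.
Scan x ∈ F_7. For each x, list the y ∈ F_7 with f(x, y) ≡ 0 and those with g(x, y) ≡ 0 (mod 7); the common zeros in that column are the intersection.
  x = 0: f ≡ 0 at y ∈ {1}; g ≡ 0 at y ∈ {1}; common: {1}.
  x = 1: f ≡ 0 at y ∈ {0}; g ≡ 0 at y ∈ {3}; common: ∅.
  x = 2: f ≡ 0 at y ∈ {6}; g ≡ 0 at y ∈ {5}; common: ∅.
  x = 3: f ≡ 0 at y ∈ {5}; g ≡ 0 at y ∈ {0}; common: ∅.
  x = 4: f ≡ 0 at y ∈ {4}; g ≡ 0 at y ∈ {2}; common: ∅.
  x = 5: f ≡ 0 at y ∈ {3}; g ≡ 0 at y ∈ {4}; common: ∅.
  x = 6: f ≡ 0 at y ∈ {2}; g ≡ 0 at y ∈ {6}; common: ∅.
Collecting: common zeros = {(0, 1)}, so the count is 1.
Comparison with the Bézout bound: 1 ≤ 1 = deg(f)·deg(g), as expected for curves with no common component (the bound is attained).


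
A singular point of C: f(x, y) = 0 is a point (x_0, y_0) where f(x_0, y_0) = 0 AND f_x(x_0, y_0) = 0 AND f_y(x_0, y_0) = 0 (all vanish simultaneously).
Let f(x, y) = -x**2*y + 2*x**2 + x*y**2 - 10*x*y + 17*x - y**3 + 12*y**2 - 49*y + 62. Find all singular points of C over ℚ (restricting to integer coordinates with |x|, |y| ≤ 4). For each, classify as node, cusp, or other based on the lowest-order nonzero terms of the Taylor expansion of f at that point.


Singular points: {(-2, 3)}; classification: node.

Compute partial derivatives:
  f_x = -2*x*y + 4*x + y**2 - 10*y + 17.
  f_y = -x**2 + 2*x*y - 10*x - 3*y**2 + 24*y - 49.
Scan x_0 ∈ {−4, ..., 4}. For each x_0, f_y(x_0, y) is a polynomial in y; find its integer roots y ∈ {−4, ..., 4}, then test f_x and f at those candidates.
  x = -4: f_y(-4, y) = -3*y**2 + 16*y - 25; no integer root y with |y| ≤ 4.
  x = -3: f_y(-3, y) = -3*y**2 + 18*y - 28; no integer root y with |y| ≤ 4.
  x = -2: f_y(-2, y) = -3*y**2 + 20*y - 33; vanishes at y ∈ {3}. (-2, 3): f_x = 0, f = 0 — SINGULAR.
  x = -1: f_y(-1, y) = -3*y**2 + 22*y - 40; vanishes at y ∈ {4}. (-1, 4): f_x = -3 ≠ 0.
  x = 0: f_y(0, y) = -3*y**2 + 24*y - 49; no integer root y with |y| ≤ 4.
  x = 1: f_y(1, y) = -3*y**2 + 26*y - 60; no integer root y with |y| ≤ 4.
  x = 2: f_y(2, y) = -3*y**2 + 28*y - 73; no integer root y with |y| ≤ 4.
  x = 3: f_y(3, y) = -3*y**2 + 30*y - 88; no integer root y with |y| ≤ 4.
  x = 4: f_y(4, y) = -3*y**2 + 32*y - 105; no integer root y with |y| ≤ 4.
Only singular point on the grid: (-2, 3).
Classify: substitute x = -2 + u, y = 3 + v and expand: f = -u**2*v - u**2 + u*v**2 - v**3 + v**2.
No constant or linear terms (consistent with a singular point). Quadratic part: -u**2 + v**2. Cubic part: -u**2*v + u*v**2 - v**3.
The quadratic part v**2 - u**2 = (v − u)(v + u) splits into two distinct linear factors, so there are two distinct tangent lines y − 3 = ±(x − -2) — this is a node (ordinary double point).
Classification: node.


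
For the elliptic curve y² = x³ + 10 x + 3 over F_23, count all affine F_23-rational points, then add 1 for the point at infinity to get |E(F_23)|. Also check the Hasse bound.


Affine points = {(0, 7), (0, 16), (2, 10), (2, 13), (6, 7), (6, 16), (7, 5), (7, 18), (11, 8), (11, 15), (14, 9), (14, 14), (15, 3), (15, 20), (16, 2), (16, 21), (17, 7), (17, 16), (18, 9), (18, 14)}; affine count = 20; |E(F_23)| = 21.

Discriminant check: Δ ∝ 4a³ + 27b² = 4·10³ + 27·3² = 4·1000 + 27·9 ≡ 11 (mod 23). Nonzero ⇒ E is nonsingular.
For each x ∈ F_23, compute rhs = x³ + 10·x + 3 mod 23, then count y ∈ F_23 with y² ≡ rhs.
  x = 0: rhs = 3, matching y values: 7, 16 (2 points).
  x = 1: rhs = 14, matching y values: none (0 points).
  x = 2: rhs = 8, matching y values: 10, 13 (2 points).
  x = 3: rhs = 14, matching y values: none (0 points).
  x = 4: rhs = 15, matching y values: none (0 points).
  x = 5: rhs = 17, matching y values: none (0 points).
  x = 6: rhs = 3, matching y values: 7, 16 (2 points).
  x = 7: rhs = 2, matching y values: 5, 18 (2 points).
  x = 8: rhs = 20, matching y values: none (0 points).
  x = 9: rhs = 17, matching y values: none (0 points).
  x = 10: rhs = 22, matching y values: none (0 points).
  x = 11: rhs = 18, matching y values: 8, 15 (2 points).
  x = 12: rhs = 11, matching y values: none (0 points).
  x = 13: rhs = 7, matching y values: none (0 points).
  x = 14: rhs = 12, matching y values: 9, 14 (2 points).
  x = 15: rhs = 9, matching y values: 3, 20 (2 points).
  x = 16: rhs = 4, matching y values: 2, 21 (2 points).
  x = 17: rhs = 3, matching y values: 7, 16 (2 points).
  x = 18: rhs = 12, matching y values: 9, 14 (2 points).
  x = 19: rhs = 14, matching y values: none (0 points).
  x = 20: rhs = 15, matching y values: none (0 points).
  x = 21: rhs = 21, matching y values: none (0 points).
  x = 22: rhs = 15, matching y values: none (0 points).
Total affine count: 20.
Full point count |E(F_23)| = 20 + 1 = 21.
Hasse bound: |21 − (23+1)| = |-3| = 3 ≤ 2√23 ≈ 9.5917 ✓.


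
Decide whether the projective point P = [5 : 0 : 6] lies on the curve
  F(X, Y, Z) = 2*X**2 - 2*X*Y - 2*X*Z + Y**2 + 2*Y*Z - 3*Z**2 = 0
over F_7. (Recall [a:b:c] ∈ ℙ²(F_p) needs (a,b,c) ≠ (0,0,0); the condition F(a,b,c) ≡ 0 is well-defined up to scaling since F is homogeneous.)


F(5,0,6) ≡ 1 (mod 7); P is NOT on the curve.

Evaluate F(5, 0, 6) term-by-term (mod 7).
  2*X**2 ↦ 2·25·1·1 = 50
  -2*X*Y ↦ -2·5·0·1 = 0
  -2*X*Z ↦ -2·5·1·6 = -60
  Y**2 ↦ 1·1·0·1 = 0
  2*Y*Z ↦ 2·1·0·6 = 0
  -3*Z**2 ↦ -3·1·1·36 = -108
Sum: F(5, 0, 6) = (50) + (0) + (-60) + (0) + (0) + (-108) = -118.
Reducing mod 7: -118 ≡ 1 (mod 7).
Since F(a, b, c) ≡ 1 ≠ 0 (mod 7), P does NOT lie on the curve.


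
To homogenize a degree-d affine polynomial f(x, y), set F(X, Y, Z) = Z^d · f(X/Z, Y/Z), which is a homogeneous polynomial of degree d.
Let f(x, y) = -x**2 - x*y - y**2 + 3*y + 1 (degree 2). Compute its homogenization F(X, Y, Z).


F(X, Y, Z) = -X**2 - X*Y - Y**2 + 3*Y*Z + Z**2

deg(f) = 2.
Substitute x = X/Z, y = Y/Z into f, then multiply by Z^2.
  monomial -1·x^2·y^0 ↦ -1·X^2·Y^0·Z^0.
  monomial -1·x^1·y^1 ↦ -1·X^1·Y^1·Z^0.
  monomial -1·x^0·y^2 ↦ -1·X^0·Y^2·Z^0.
  monomial 3·x^0·y^1 ↦ 3·X^0·Y^1·Z^1.
  monomial 1·x^0·y^0 ↦ 1·X^0·Y^0·Z^2.
Collecting: F(X, Y, Z) = -X**2 - X*Y - Y**2 + 3*Y*Z + Z**2.


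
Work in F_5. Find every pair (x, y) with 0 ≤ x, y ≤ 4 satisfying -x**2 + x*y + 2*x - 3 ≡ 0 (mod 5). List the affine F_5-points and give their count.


Affine F_5-points: {(1, 2), (2, 4), (3, 2), (4, 4)}; count = 4.

For each of the 25 pairs (x, y) ∈ F_5², evaluate f(x, y) mod 5. Record the zeros.
  x = 0: [0↦2, 1↦2, 2↦2, 3↦2, 4↦2]  zeros at y ∈ ∅
  x = 1: [0↦3, 1↦4, 2↦0, 3↦1, 4↦2]  zeros at y ∈ {2}
  x = 2: [0↦2, 1↦4, 2↦1, 3↦3, 4↦0]  zeros at y ∈ {4}
  x = 3: [0↦4, 1↦2, 2↦0, 3↦3, 4↦1]  zeros at y ∈ {2}
  x = 4: [0↦4, 1↦3, 2↦2, 3↦1, 4↦0]  zeros at y ∈ {4}
Collecting zeros: affine points = {(1, 2), (2, 4), (3, 2), (4, 4)}.
Total count |C(F_5)_aff| = 4.


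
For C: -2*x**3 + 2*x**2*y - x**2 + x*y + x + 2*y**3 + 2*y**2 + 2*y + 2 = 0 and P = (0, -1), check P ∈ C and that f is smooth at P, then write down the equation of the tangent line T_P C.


Tangent line at P: 4*y + 4 = 0.

Step 1: f(0, -1) = 0, so P lies on C.
Step 2: partial derivatives
  f_x(x, y) = -6*x**2 + 4*x*y - 2*x + y + 1, f_y(x, y) = 2*x**2 + x + 6*y**2 + 4*y + 2.
  f_x(P) = 0, f_y(P) = 4 (gradient nonzero, so P is smooth).
Step 3: tangent line at P: 0·(x − 0) + 4·(y − -1) = 0.
Expanding: 4*y + 4 = 0.


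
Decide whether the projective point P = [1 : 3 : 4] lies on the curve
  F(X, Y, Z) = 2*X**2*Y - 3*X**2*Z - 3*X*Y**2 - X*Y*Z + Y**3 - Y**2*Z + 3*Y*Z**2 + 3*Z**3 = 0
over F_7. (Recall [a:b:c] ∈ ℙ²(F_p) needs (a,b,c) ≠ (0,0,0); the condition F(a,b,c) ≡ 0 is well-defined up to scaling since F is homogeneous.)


F(1,3,4) ≡ 2 (mod 7); P is NOT on the curve.

Evaluate F(1, 3, 4) term-by-term (mod 7).
  2*X**2*Y ↦ 2·1·3·1 = 6
  -3*X**2*Z ↦ -3·1·1·4 = -12
  -3*X*Y**2 ↦ -3·1·9·1 = -27
  -X*Y*Z ↦ -1·1·3·4 = -12
  Y**3 ↦ 1·1·27·1 = 27
  -Y**2*Z ↦ -1·1·9·4 = -36
  3*Y*Z**2 ↦ 3·1·3·16 = 144
  3*Z**3 ↦ 3·1·1·64 = 192
Sum: F(1, 3, 4) = (6) + (-12) + (-27) + (-12) + (27) + (-36) + (144) + (192) = 282.
Reducing mod 7: 282 ≡ 2 (mod 7).
Since F(a, b, c) ≡ 2 ≠ 0 (mod 7), P does NOT lie on the curve.


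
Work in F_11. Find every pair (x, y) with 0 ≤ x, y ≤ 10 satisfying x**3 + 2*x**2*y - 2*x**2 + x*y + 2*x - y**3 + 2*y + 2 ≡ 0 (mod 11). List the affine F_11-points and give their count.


Affine F_11-points: {(2, 2), (2, 7), (3, 2), (3, 7), (4, 2), (5, 1), (5, 3), (5, 7), (6, 8), (7, 5), (7, 8), (7, 9), (8, 1), (9, 1), (10, 4)}; count = 15.

For each of the 121 pairs (x, y) ∈ F_11², evaluate f(x, y) mod 11. Record the zeros.
  x = 0: [0↦2, 1↦3, 2↦9, 3↦3, 4↦1, 5↦8, 6↦7, 7↦3, 8↦1, 9↦6, 10↦1]  zeros at y ∈ ∅
  x = 1: [0↦3, 1↦7, 2↦5, 3↦2, 4↦3, 5↦2, 6↦4, 7↦3, 8↦4, 9↦1, 10↦10]  zeros at y ∈ ∅
  x = 2: [0↦6, 1↦6, 2↦0, 3↦4, 4↦1, 5↦7, 6↦5, 7↦0, 8↦8, 9↦1, 10↦6]  zeros at y ∈ {2, 7}
  x = 3: [0↦6, 1↦6, 2↦0, 3↦4, 4↦1, 5↦7, 6↦5, 7↦0, 8↦8, 9↦1, 10↦6]  zeros at y ∈ {2, 7}
  x = 4: [0↦9, 1↦2, 2↦0, 3↦8, 4↦9, 5↦8, 6↦10, 7↦9, 8↦10, 9↦7, 10↦5]  zeros at y ∈ {2}
  x = 5: [0↦10, 1↦0, 2↦6, 3↦0, 4↦9, 5↦5, 6↦4, 7↦0, 8↦9, 9↦3, 10↦9]  zeros at y ∈ {1, 3, 7}
  x = 6: [0↦4, 1↦6, 2↦2, 3↦8, 4↦7, 5↦4, 6↦4, 7↦1, 8↦0, 9↦6, 10↦2]  zeros at y ∈ {8}
  x = 7: [0↦8, 1↦4, 2↦5, 3↦5, 4↦9, 5↦0, 6↦5, 7↦7, 8↦0, 9↦0, 10↦1]  zeros at y ∈ {5, 8, 9}
  x = 8: [0↦6, 1↦0, 2↦10, 3↦8, 4↦10, 5↦10, 6↦2, 7↦2, 8↦4, 9↦2, 10↦1]  zeros at y ∈ {1}
  x = 9: [0↦4, 1↦0, 2↦1, 3↦1, 4↦5, 5↦7, 6↦1, 7↦3, 8↦7, 9↦7, 10↦8]  zeros at y ∈ {1}
  x = 10: [0↦8, 1↦10, 2↦6, 3↦1, 4↦0, 5↦8, 6↦8, 7↦5, 8↦4, 9↦10, 10↦6]  zeros at y ∈ {4}
Collecting zeros: affine points = {(2, 2), (2, 7), (3, 2), (3, 7), (4, 2), (5, 1), (5, 3), (5, 7), (6, 8), (7, 5), (7, 8), (7, 9), (8, 1), (9, 1), (10, 4)}.
Total count |C(F_11)_aff| = 15.


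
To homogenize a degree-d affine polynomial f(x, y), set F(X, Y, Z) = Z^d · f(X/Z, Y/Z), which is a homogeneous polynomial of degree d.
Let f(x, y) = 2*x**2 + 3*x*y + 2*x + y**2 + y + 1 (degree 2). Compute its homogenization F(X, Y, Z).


F(X, Y, Z) = 2*X**2 + 3*X*Y + 2*X*Z + Y**2 + Y*Z + Z**2

deg(f) = 2.
Substitute x = X/Z, y = Y/Z into f, then multiply by Z^2.
  monomial 2·x^2·y^0 ↦ 2·X^2·Y^0·Z^0.
  monomial 3·x^1·y^1 ↦ 3·X^1·Y^1·Z^0.
  monomial 2·x^1·y^0 ↦ 2·X^1·Y^0·Z^1.
  monomial 1·x^0·y^2 ↦ 1·X^0·Y^2·Z^0.
  monomial 1·x^0·y^1 ↦ 1·X^0·Y^1·Z^1.
  monomial 1·x^0·y^0 ↦ 1·X^0·Y^0·Z^2.
Collecting: F(X, Y, Z) = 2*X**2 + 3*X*Y + 2*X*Z + Y**2 + Y*Z + Z**2.


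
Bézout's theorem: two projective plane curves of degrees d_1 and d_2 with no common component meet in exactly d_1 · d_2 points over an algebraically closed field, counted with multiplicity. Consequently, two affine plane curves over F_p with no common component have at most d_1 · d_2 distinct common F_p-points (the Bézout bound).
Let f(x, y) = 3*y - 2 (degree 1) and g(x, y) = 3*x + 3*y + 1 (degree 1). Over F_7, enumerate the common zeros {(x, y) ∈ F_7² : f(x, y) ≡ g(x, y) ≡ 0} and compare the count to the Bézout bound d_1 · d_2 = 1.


Common zeros: {(6, 3)}; count = 1; Bézout bound = 1.

deg(f) = 1, deg(g) = 1, so Bézout bound = 1.
Scan x ∈ F_7. For each x, list the y ∈ F_7 with f(x, y) ≡ 0 and those with g(x, y) ≡ 0 (mod 7); the common zeros in that column are the intersection.
  x = 0: f ≡ 0 at y ∈ {3}; g ≡ 0 at y ∈ {2}; common: ∅.
  x = 1: f ≡ 0 at y ∈ {3}; g ≡ 0 at y ∈ {1}; common: ∅.
  x = 2: f ≡ 0 at y ∈ {3}; g ≡ 0 at y ∈ {0}; common: ∅.
  x = 3: f ≡ 0 at y ∈ {3}; g ≡ 0 at y ∈ {6}; common: ∅.
  x = 4: f ≡ 0 at y ∈ {3}; g ≡ 0 at y ∈ {5}; common: ∅.
  x = 5: f ≡ 0 at y ∈ {3}; g ≡ 0 at y ∈ {4}; common: ∅.
  x = 6: f ≡ 0 at y ∈ {3}; g ≡ 0 at y ∈ {3}; common: {3}.
Collecting: common zeros = {(6, 3)}, so the count is 1.
Comparison with the Bézout bound: 1 ≤ 1 = deg(f)·deg(g), as expected for curves with no common component (the bound is attained).


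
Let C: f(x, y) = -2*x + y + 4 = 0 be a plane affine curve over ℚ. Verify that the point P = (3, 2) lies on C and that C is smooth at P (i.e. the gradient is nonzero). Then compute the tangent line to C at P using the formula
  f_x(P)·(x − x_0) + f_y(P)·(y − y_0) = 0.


Tangent line at P: -2*x + y + 4 = 0.

Step 1: f(3, 2) = 0, so P lies on C.
Step 2: partial derivatives
  f_x(x, y) = -2, f_y(x, y) = 1.
  f_x(P) = -2, f_y(P) = 1 (gradient nonzero, so P is smooth).
Step 3: tangent line at P: -2·(x − 3) + 1·(y − 2) = 0.
Expanding: -2*x + y + 4 = 0.


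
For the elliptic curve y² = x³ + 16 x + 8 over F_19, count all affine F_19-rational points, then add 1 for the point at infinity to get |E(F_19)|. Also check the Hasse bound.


Affine points = {(1, 5), (1, 14), (3, 8), (3, 11), (5, 2), (5, 17), (6, 4), (6, 15), (7, 8), (7, 11), (9, 8), (9, 11), (10, 3), (10, 16), (12, 3), (12, 16), (13, 0), (16, 3), (16, 16), (17, 5), (17, 14)}; affine count = 21; |E(F_19)| = 22.

Discriminant check: Δ ∝ 4a³ + 27b² = 4·16³ + 27·8² = 4·4096 + 27·64 ≡ 5 (mod 19). Nonzero ⇒ E is nonsingular.
For each x ∈ F_19, compute rhs = x³ + 16·x + 8 mod 19, then count y ∈ F_19 with y² ≡ rhs.
  x = 0: rhs = 8, matching y values: none (0 points).
  x = 1: rhs = 6, matching y values: 5, 14 (2 points).
  x = 2: rhs = 10, matching y values: none (0 points).
  x = 3: rhs = 7, matching y values: 8, 11 (2 points).
  x = 4: rhs = 3, matching y values: none (0 points).
  x = 5: rhs = 4, matching y values: 2, 17 (2 points).
  x = 6: rhs = 16, matching y values: 4, 15 (2 points).
  x = 7: rhs = 7, matching y values: 8, 11 (2 points).
  x = 8: rhs = 2, matching y values: none (0 points).
  x = 9: rhs = 7, matching y values: 8, 11 (2 points).
  x = 10: rhs = 9, matching y values: 3, 16 (2 points).
  x = 11: rhs = 14, matching y values: none (0 points).
  x = 12: rhs = 9, matching y values: 3, 16 (2 points).
  x = 13: rhs = 0, matching y values: 0 (1 points).
  x = 14: rhs = 12, matching y values: none (0 points).
  x = 15: rhs = 13, matching y values: none (0 points).
  x = 16: rhs = 9, matching y values: 3, 16 (2 points).
  x = 17: rhs = 6, matching y values: 5, 14 (2 points).
  x = 18: rhs = 10, matching y values: none (0 points).
Total affine count: 21.
Full point count |E(F_19)| = 21 + 1 = 22.
Hasse bound: |22 − (19+1)| = |2| = 2 ≤ 2√19 ≈ 8.7178 ✓.


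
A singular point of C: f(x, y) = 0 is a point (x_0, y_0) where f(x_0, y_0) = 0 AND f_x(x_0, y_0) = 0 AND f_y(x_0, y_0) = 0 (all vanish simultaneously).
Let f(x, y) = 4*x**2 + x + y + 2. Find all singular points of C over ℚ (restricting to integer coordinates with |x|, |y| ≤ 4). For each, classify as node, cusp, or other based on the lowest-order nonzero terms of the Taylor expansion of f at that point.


No singular points in the scanned grid; C is smooth there.

Compute partial derivatives:
  f_x = 8*x + 1.
  f_y = 1.
f_y = 1 is a nonzero constant, so f_y never vanishes: no point (x, y) can satisfy f = f_x = f_y = 0. In particular no (x, y) ∈ {−4, ..., 4}² is singular; the curve is smooth.


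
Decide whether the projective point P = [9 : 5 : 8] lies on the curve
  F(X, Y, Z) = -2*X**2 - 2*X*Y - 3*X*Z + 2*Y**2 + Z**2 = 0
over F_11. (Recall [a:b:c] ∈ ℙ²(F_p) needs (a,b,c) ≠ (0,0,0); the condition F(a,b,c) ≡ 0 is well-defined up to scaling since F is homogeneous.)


F(9,5,8) ≡ 9 (mod 11); P is NOT on the curve.

Evaluate F(9, 5, 8) term-by-term (mod 11).
  -2*X**2 ↦ -2·81·1·1 = -162
  -2*X*Y ↦ -2·9·5·1 = -90
  -3*X*Z ↦ -3·9·1·8 = -216
  2*Y**2 ↦ 2·1·25·1 = 50
  Z**2 ↦ 1·1·1·64 = 64
Sum: F(9, 5, 8) = (-162) + (-90) + (-216) + (50) + (64) = -354.
Reducing mod 11: -354 ≡ 9 (mod 11).
Since F(a, b, c) ≡ 9 ≠ 0 (mod 11), P does NOT lie on the curve.


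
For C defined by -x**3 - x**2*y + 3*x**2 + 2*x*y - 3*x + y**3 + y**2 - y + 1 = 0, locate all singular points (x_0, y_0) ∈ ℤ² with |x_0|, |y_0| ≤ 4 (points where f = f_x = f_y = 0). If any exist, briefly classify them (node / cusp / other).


Singular points: {(1, 0)}; classification: cusp.

Compute partial derivatives:
  f_x = -3*x**2 - 2*x*y + 6*x + 2*y - 3.
  f_y = -x**2 + 2*x + 3*y**2 + 2*y - 1.
Scan x_0 ∈ {−4, ..., 4}. For each x_0, f_y(x_0, y) is a polynomial in y; find its integer roots y ∈ {−4, ..., 4}, then test f_x and f at those candidates.
  x = -4: f_y(-4, y) = 3*y**2 + 2*y - 25; no integer root y with |y| ≤ 4.
  x = -3: f_y(-3, y) = 3*y**2 + 2*y - 16; vanishes at y ∈ {2}. (-3, 2): f_x = -32 ≠ 0.
  x = -2: f_y(-2, y) = 3*y**2 + 2*y - 9; no integer root y with |y| ≤ 4.
  x = -1: f_y(-1, y) = 3*y**2 + 2*y - 4; no integer root y with |y| ≤ 4.
  x = 0: f_y(0, y) = 3*y**2 + 2*y - 1; vanishes at y ∈ {-1}. (0, -1): f_x = -5 ≠ 0.
  x = 1: f_y(1, y) = 3*y**2 + 2*y; vanishes at y ∈ {0}. (1, 0): f_x = 0, f = 0 — SINGULAR.
  x = 2: f_y(2, y) = 3*y**2 + 2*y - 1; vanishes at y ∈ {-1}. (2, -1): f_x = -1 ≠ 0.
  x = 3: f_y(3, y) = 3*y**2 + 2*y - 4; no integer root y with |y| ≤ 4.
  x = 4: f_y(4, y) = 3*y**2 + 2*y - 9; no integer root y with |y| ≤ 4.
Only singular point on the grid: (1, 0).
Classify: substitute x = 1 + u, y = 0 + v and expand: f = -u**3 - u**2*v + v**3 + v**2.
No constant or linear terms (consistent with a singular point). Quadratic part: v**2. Cubic part: -u**3 - u**2*v + v**3.
The quadratic part v**2 is a perfect square, so there is a single (double) tangent line v = 0, i.e. y = 0. Restricting the cubic part to that line (v = 0) leaves -u**3 ≠ 0, so f is not divisible by v and the branch is v² ≈ u**3 to lowest order — this is a cusp.
Classification: cusp.


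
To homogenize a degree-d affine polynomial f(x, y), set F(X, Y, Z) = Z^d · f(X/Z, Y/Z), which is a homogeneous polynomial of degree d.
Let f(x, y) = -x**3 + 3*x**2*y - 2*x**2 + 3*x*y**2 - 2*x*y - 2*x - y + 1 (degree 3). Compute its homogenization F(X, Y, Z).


F(X, Y, Z) = -X**3 + 3*X**2*Y - 2*X**2*Z + 3*X*Y**2 - 2*X*Y*Z - 2*X*Z**2 - Y*Z**2 + Z**3

deg(f) = 3.
Substitute x = X/Z, y = Y/Z into f, then multiply by Z^3.
  monomial -1·x^3·y^0 ↦ -1·X^3·Y^0·Z^0.
  monomial 3·x^2·y^1 ↦ 3·X^2·Y^1·Z^0.
  monomial -2·x^2·y^0 ↦ -2·X^2·Y^0·Z^1.
  monomial 3·x^1·y^2 ↦ 3·X^1·Y^2·Z^0.
  monomial -2·x^1·y^1 ↦ -2·X^1·Y^1·Z^1.
  monomial -2·x^1·y^0 ↦ -2·X^1·Y^0·Z^2.
  monomial -1·x^0·y^1 ↦ -1·X^0·Y^1·Z^2.
  monomial 1·x^0·y^0 ↦ 1·X^0·Y^0·Z^3.
Collecting: F(X, Y, Z) = -X**3 + 3*X**2*Y - 2*X**2*Z + 3*X*Y**2 - 2*X*Y*Z - 2*X*Z**2 - Y*Z**2 + Z**3.


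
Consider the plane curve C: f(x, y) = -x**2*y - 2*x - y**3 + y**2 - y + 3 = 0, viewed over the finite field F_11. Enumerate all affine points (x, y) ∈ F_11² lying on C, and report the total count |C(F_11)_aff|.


Affine F_11-points: {(1, 4), (2, 7), (4, 1), (4, 4), (4, 7), (5, 1), (6, 9), (7, 0), (8, 6), (10, 6)}; count = 10.

For each of the 121 pairs (x, y) ∈ F_11², evaluate f(x, y) mod 11. Record the zeros.
  x = 0: [0↦3, 1↦2, 2↦8, 3↦4, 4↦6, 5↦8, 6↦4, 7↦10, 8↦9, 9↦6, 10↦6]  zeros at y ∈ ∅
  x = 1: [0↦1, 1↦10, 2↦4, 3↦10, 4↦0, 5↦1, 6↦7, 7↦1, 8↦10, 9↦6, 10↦5]  zeros at y ∈ {4}
  x = 2: [0↦10, 1↦5, 2↦7, 3↦10, 4↦8, 5↦6, 6↦9, 7↦0, 8↦6, 9↦10, 10↦6]  zeros at y ∈ {7}
  x = 3: [0↦8, 1↦9, 2↦6, 3↦4, 4↦8, 5↦1, 6↦10, 7↦7, 8↦8, 9↦7, 10↦9]  zeros at y ∈ ∅
  x = 4: [0↦6, 1↦0, 2↦1, 3↦3, 4↦0, 5↦8, 6↦10, 7↦0, 8↦5, 9↦8, 10↦3]  zeros at y ∈ {1, 4, 7}
  x = 5: [0↦4, 1↦0, 2↦3, 3↦7, 4↦6, 5↦5, 6↦9, 7↦1, 8↦8, 9↦2, 10↦10]  zeros at y ∈ {1}
  x = 6: [0↦2, 1↦9, 2↦1, 3↦5, 4↦4, 5↦3, 6↦7, 7↦10, 8↦6, 9↦0, 10↦8]  zeros at y ∈ {9}
  x = 7: [0↦0, 1↦5, 2↦6, 3↦8, 4↦5, 5↦2, 6↦4, 7↦5, 8↦10, 9↦2, 10↦8]  zeros at y ∈ {0}
  x = 8: [0↦9, 1↦10, 2↦7, 3↦5, 4↦9, 5↦2, 6↦0, 7↦8, 8↦9, 9↦8, 10↦10]  zeros at y ∈ {6}
  x = 9: [0↦7, 1↦2, 2↦4, 3↦7, 4↦5, 5↦3, 6↦6, 7↦8, 8↦3, 9↦7, 10↦3]  zeros at y ∈ ∅
  x = 10: [0↦5, 1↦3, 2↦8, 3↦3, 4↦4, 5↦5, 6↦0, 7↦5, 8↦3, 9↦10, 10↦9]  zeros at y ∈ {6}
Collecting zeros: affine points = {(1, 4), (2, 7), (4, 1), (4, 4), (4, 7), (5, 1), (6, 9), (7, 0), (8, 6), (10, 6)}.
Total count |C(F_11)_aff| = 10.


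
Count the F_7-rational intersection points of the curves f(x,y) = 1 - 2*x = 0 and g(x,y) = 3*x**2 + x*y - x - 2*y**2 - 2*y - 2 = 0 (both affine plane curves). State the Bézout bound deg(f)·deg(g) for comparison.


Common zeros: {(4, 0), (4, 1)}; count = 2; Bézout bound = 2.

deg(f) = 1, deg(g) = 2, so Bézout bound = 2.
Scan x ∈ F_7. For each x, list the y ∈ F_7 with f(x, y) ≡ 0 and those with g(x, y) ≡ 0 (mod 7); the common zeros in that column are the intersection.
  x = 0: f ≡ 0 at y ∈ ∅; g ≡ 0 at y ∈ {2, 4}; common: ∅.
  x = 1: f ≡ 0 at y ∈ ∅; g ≡ 0 at y ∈ {0, 3}; common: ∅.
  x = 2: f ≡ 0 at y ∈ ∅; g ≡ 0 at y ∈ {2, 5}; common: ∅.
  x = 3: f ≡ 0 at y ∈ ∅; g ≡ 0 at y ∈ {1, 3}; common: ∅.
  x = 4: f ≡ 0 at y ∈ {0, 1, 2, 3, 4, 5, 6}; g ≡ 0 at y ∈ {0, 1}; common: {0, 1}.
  x = 5: f ≡ 0 at y ∈ ∅; g ≡ 0 at y ∈ {6}; common: ∅.
  x = 6: f ≡ 0 at y ∈ ∅; g ≡ 0 at y ∈ {4, 5}; common: ∅.
Collecting: common zeros = {(4, 0), (4, 1)}, so the count is 2.
Comparison with the Bézout bound: 2 ≤ 2 = deg(f)·deg(g), as expected for curves with no common component (the bound is attained).


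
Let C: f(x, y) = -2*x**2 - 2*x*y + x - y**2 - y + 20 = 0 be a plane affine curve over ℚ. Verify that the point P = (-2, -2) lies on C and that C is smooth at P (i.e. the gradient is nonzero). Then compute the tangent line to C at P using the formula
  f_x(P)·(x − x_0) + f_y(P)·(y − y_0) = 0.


Tangent line at P: 13*x + 7*y + 40 = 0.

Step 1: f(-2, -2) = 0, so P lies on C.
Step 2: partial derivatives
  f_x(x, y) = -4*x - 2*y + 1, f_y(x, y) = -2*x - 2*y - 1.
  f_x(P) = 13, f_y(P) = 7 (gradient nonzero, so P is smooth).
Step 3: tangent line at P: 13·(x − -2) + 7·(y − -2) = 0.
Expanding: 13*x + 7*y + 40 = 0.


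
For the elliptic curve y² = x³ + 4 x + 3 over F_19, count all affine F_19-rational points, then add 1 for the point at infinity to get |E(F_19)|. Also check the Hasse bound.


Affine points = {(2, 0), (3, 2), (3, 17), (4, 8), (4, 11), (10, 6), (10, 13), (17, 5), (17, 14), (18, 6), (18, 13)}; affine count = 11; |E(F_19)| = 12.

Discriminant check: Δ ∝ 4a³ + 27b² = 4·4³ + 27·3² = 4·64 + 27·9 ≡ 5 (mod 19). Nonzero ⇒ E is nonsingular.
For each x ∈ F_19, compute rhs = x³ + 4·x + 3 mod 19, then count y ∈ F_19 with y² ≡ rhs.
  x = 0: rhs = 3, matching y values: none (0 points).
  x = 1: rhs = 8, matching y values: none (0 points).
  x = 2: rhs = 0, matching y values: 0 (1 points).
  x = 3: rhs = 4, matching y values: 2, 17 (2 points).
  x = 4: rhs = 7, matching y values: 8, 11 (2 points).
  x = 5: rhs = 15, matching y values: none (0 points).
  x = 6: rhs = 15, matching y values: none (0 points).
  x = 7: rhs = 13, matching y values: none (0 points).
  x = 8: rhs = 15, matching y values: none (0 points).
  x = 9: rhs = 8, matching y values: none (0 points).
  x = 10: rhs = 17, matching y values: 6, 13 (2 points).
  x = 11: rhs = 10, matching y values: none (0 points).
  x = 12: rhs = 12, matching y values: none (0 points).
  x = 13: rhs = 10, matching y values: none (0 points).
  x = 14: rhs = 10, matching y values: none (0 points).
  x = 15: rhs = 18, matching y values: none (0 points).
  x = 16: rhs = 2, matching y values: none (0 points).
  x = 17: rhs = 6, matching y values: 5, 14 (2 points).
  x = 18: rhs = 17, matching y values: 6, 13 (2 points).
Total affine count: 11.
Full point count |E(F_19)| = 11 + 1 = 12.
Hasse bound: |12 − (19+1)| = |-8| = 8 ≤ 2√19 ≈ 8.7178 ✓.


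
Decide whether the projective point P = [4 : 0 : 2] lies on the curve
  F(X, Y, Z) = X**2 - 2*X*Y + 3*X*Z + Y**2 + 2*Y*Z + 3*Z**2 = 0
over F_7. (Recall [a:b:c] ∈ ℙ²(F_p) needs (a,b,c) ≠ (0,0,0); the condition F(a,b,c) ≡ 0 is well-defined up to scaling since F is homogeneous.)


F(4,0,2) ≡ 3 (mod 7); P is NOT on the curve.

Evaluate F(4, 0, 2) term-by-term (mod 7).
  X**2 ↦ 1·16·1·1 = 16
  -2*X*Y ↦ -2·4·0·1 = 0
  3*X*Z ↦ 3·4·1·2 = 24
  Y**2 ↦ 1·1·0·1 = 0
  2*Y*Z ↦ 2·1·0·2 = 0
  3*Z**2 ↦ 3·1·1·4 = 12
Sum: F(4, 0, 2) = (16) + (0) + (24) + (0) + (0) + (12) = 52.
Reducing mod 7: 52 ≡ 3 (mod 7).
Since F(a, b, c) ≡ 3 ≠ 0 (mod 7), P does NOT lie on the curve.


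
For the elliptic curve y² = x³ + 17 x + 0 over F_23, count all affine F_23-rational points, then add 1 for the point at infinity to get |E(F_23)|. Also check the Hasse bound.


Affine points = {(0, 0), (1, 8), (1, 15), (3, 3), (3, 20), (5, 7), (5, 16), (7, 5), (7, 18), (8, 2), (8, 21), (9, 10), (9, 13), (11, 0), (12, 0), (13, 7), (13, 16), (17, 2), (17, 21), (19, 11), (19, 12), (21, 2), (21, 21)}; affine count = 23; |E(F_23)| = 24.

Discriminant check: Δ ∝ 4a³ + 27b² = 4·17³ + 27·0² = 4·4913 + 27·0 ≡ 10 (mod 23). Nonzero ⇒ E is nonsingular.
For each x ∈ F_23, compute rhs = x³ + 17·x + 0 mod 23, then count y ∈ F_23 with y² ≡ rhs.
  x = 0: rhs = 0, matching y values: 0 (1 points).
  x = 1: rhs = 18, matching y values: 8, 15 (2 points).
  x = 2: rhs = 19, matching y values: none (0 points).
  x = 3: rhs = 9, matching y values: 3, 20 (2 points).
  x = 4: rhs = 17, matching y values: none (0 points).
  x = 5: rhs = 3, matching y values: 7, 16 (2 points).
  x = 6: rhs = 19, matching y values: none (0 points).
  x = 7: rhs = 2, matching y values: 5, 18 (2 points).
  x = 8: rhs = 4, matching y values: 2, 21 (2 points).
  x = 9: rhs = 8, matching y values: 10, 13 (2 points).
  x = 10: rhs = 20, matching y values: none (0 points).
  x = 11: rhs = 0, matching y values: 0 (1 points).
  x = 12: rhs = 0, matching y values: 0 (1 points).
  x = 13: rhs = 3, matching y values: 7, 16 (2 points).
  x = 14: rhs = 15, matching y values: none (0 points).
  x = 15: rhs = 19, matching y values: none (0 points).
  x = 16: rhs = 21, matching y values: none (0 points).
  x = 17: rhs = 4, matching y values: 2, 21 (2 points).
  x = 18: rhs = 20, matching y values: none (0 points).
  x = 19: rhs = 6, matching y values: 11, 12 (2 points).
  x = 20: rhs = 14, matching y values: none (0 points).
  x = 21: rhs = 4, matching y values: 2, 21 (2 points).
  x = 22: rhs = 5, matching y values: none (0 points).
Total affine count: 23.
Full point count |E(F_23)| = 23 + 1 = 24.
Hasse bound: |24 − (23+1)| = |0| = 0 ≤ 2√23 ≈ 9.5917 ✓.
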